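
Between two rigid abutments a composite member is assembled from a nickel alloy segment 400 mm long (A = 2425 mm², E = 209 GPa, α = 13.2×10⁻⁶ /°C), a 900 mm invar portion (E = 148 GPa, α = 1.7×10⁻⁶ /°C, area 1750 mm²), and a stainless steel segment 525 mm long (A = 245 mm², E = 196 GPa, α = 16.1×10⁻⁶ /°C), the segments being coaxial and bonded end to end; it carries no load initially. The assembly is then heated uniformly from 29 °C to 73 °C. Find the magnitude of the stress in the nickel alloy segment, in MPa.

σ ≈ 18.2 MPa (compressive)

Free thermal expansion of the whole bar: Σ αᵢΔT Lᵢ = 13.2×10⁻⁶×44×400 + 1.7×10⁻⁶×44×900 + 16.1×10⁻⁶×44×525 = 0.6716 mm.
The rigid supports impose zero overall length change; the single axial force P common to all segments must satisfy P Σ Lᵢ/(AᵢEᵢ) = δ_free.
The series flexibility is Σ Lᵢ/(AᵢEᵢ) = 400/(2425×209×10³) + 900/(1750×148×10³) + 525/(245×196×10³) = 1.52×10⁻⁵ mm/N.
So P = 0.6716 / 1.52×10⁻⁵ = 44.19 kN, compressive.
σ_{nickel alloy} = P / A = 44190 / 2425 = 18.22 MPa.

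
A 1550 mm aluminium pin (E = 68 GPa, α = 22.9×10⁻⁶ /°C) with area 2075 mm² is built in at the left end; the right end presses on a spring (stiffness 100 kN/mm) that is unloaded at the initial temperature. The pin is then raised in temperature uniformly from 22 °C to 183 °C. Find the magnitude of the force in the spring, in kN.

P ≈ 272 kN

Free thermal expansion: δ_free = αΔT L = 22.9×10⁻⁶ × 161 × 1550 = 5.715 mm.
Let P be the compressive force at the spring. The pin shortens elastically by PL/(AE) and the spring compresses by P/k; together these equal δ_free.
So P = δ_free / [L/(AE) + 1/k] = 5.715 / [ 1550/(2075×68×10³) + 1/(100×10³) ].
P = 5.715 / 2.099×10⁻⁵ = 272300 N.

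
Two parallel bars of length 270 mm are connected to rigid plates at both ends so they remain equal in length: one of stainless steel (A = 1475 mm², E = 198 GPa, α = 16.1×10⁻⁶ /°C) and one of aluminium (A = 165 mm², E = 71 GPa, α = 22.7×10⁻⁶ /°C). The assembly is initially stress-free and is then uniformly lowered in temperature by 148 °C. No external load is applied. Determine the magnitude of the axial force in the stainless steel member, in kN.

The aluminium has the larger α, so on cooling it would change length more than the stainless steel if both were free. The rigid plates force a common final length, so the aluminium is put into tension and the stainless steel into compression, with equal and opposite forces P (no external load).
Equating the net (thermal + elastic) strains gives |α₁ − α₂|·ΔT = P·[1/(A₁E₁) + 1/(A₂E₂)].
|α₁ − α₂|·ΔT = 6.6×10⁻⁶ × 148 = 0.0009768.
1/(A₁E₁) + 1/(A₂E₂) = 1/(1475×198×10³) + 1/(165×71×10³) = 8.878×10⁻⁸ N⁻¹.
P = 0.0009768 / 8.878×10⁻⁸ = 11000 N = 11 kN.

P ≈ 11 kN (compressive in the stainless steel)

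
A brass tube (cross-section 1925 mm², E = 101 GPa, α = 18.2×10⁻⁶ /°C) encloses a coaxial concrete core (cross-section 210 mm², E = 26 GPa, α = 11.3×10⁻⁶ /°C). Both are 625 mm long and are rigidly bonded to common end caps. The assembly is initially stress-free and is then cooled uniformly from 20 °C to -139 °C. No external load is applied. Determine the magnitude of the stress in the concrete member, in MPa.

σ ≈ 27.7 MPa (compressive)

Equilibrium of a rigid end plate with no external load gives equal and opposite internal forces ±P in the two members. Since α_{brass} > α_{concrete}, cooling drives the brass into tension and the concrete into compression.
Setting the final lengths equal and cancelling L: (α₁ − α₂)ΔT = P/(A₁E₁) + P/(A₂E₂).
|α₁ − α₂|·ΔT = 6.9×10⁻⁶ × 159 = 0.001097.
1/(A₁E₁) + 1/(A₂E₂) = 1/(1925×101×10³) + 1/(210×26×10³) = 1.883×10⁻⁷ N⁻¹.
P = 0.001097 / 1.883×10⁻⁷ = 5827 N = 5.827 kN.
σ_{concrete} = P/A₂ = 5827/210 = 27.75 MPa, compressive.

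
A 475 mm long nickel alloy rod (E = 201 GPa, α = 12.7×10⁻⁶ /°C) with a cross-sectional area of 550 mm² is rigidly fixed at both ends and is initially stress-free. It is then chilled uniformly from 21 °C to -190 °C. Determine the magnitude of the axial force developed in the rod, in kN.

P ≈ 296 kN (tensile)

Full restraint means ε = 0, so the stress is σ = EαΔT = 201×10³ × 12.7×10⁻⁶ × 211 = 538.6 MPa.
Then P = σA = 538.6 × 550 mm² = 296.2 kN, tensile.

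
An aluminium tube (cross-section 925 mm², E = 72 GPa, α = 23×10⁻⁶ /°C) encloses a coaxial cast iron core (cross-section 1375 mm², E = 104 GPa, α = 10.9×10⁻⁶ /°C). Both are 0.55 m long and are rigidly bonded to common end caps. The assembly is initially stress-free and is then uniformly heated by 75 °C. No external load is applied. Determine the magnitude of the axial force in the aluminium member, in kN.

The aluminium has the larger α, so on heating it would change length more than the cast iron if both were free. The rigid plates force a common final length, so the aluminium is put into compression and the cast iron into tension, with equal and opposite forces P (no external load).
Equating the net (thermal + elastic) strains gives |α₁ − α₂|·ΔT = P·[1/(A₁E₁) + 1/(A₂E₂)].
|α₁ − α₂|·ΔT = 12.1×10⁻⁶ × 75 = 0.0009075.
1/(A₁E₁) + 1/(A₂E₂) = 1/(925×72×10³) + 1/(1375×104×10³) = 2.201×10⁻⁸ N⁻¹.
So P = 0.0009075 / 2.201×10⁻⁸ = 41.23 kN.

P ≈ 41.2 kN (compressive in the aluminium)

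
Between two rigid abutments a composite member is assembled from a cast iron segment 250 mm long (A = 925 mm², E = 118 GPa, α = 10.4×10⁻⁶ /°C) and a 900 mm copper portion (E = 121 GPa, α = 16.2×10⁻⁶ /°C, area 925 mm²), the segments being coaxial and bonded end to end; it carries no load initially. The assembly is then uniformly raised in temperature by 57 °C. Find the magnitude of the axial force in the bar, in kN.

With the walls removed the bar would change length by δ_free = Σ αᵢΔT Lᵢ = 10.4×10⁻⁶×57×250 + 16.2×10⁻⁶×57×900 = 0.9793 mm.
Since the ends are fixed, an axial force P builds up, equal in every segment, with P · Σ Lᵢ/(AᵢEᵢ) = δ_free.
The series flexibility is Σ Lᵢ/(AᵢEᵢ) = 250/(925×118×10³) + 900/(925×121×10³) = 1.033×10⁻⁵ mm/N.
Hence P = δ_free / Σ(L/AE) = 0.9793/1.033×10⁻⁵ = 94.78 kN (compressive).

P ≈ 94.8 kN (compressive)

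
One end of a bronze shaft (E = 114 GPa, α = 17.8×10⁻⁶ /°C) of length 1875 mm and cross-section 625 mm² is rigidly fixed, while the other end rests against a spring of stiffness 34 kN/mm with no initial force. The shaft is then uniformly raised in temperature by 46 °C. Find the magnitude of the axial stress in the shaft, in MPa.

σ ≈ 44.1 MPa (compressive)

If the spring were absent the shaft would lengthen by αΔT L = 17.8×10⁻⁶ × 46 × 1875 = 1.535 mm.
With a force P in the spring, the elastic change of the shaft is PL/(AE) and that of the spring is P/k; compatibility requires their sum to equal δ_free.
So P = δ_free / [L/(AE) + 1/k] = 1.535 / [ 1875/(625×114×10³) + 1/(34×10³) ].
P = 1.535 / 5.573×10⁻⁵ = 27550 N.
σ = P/A = 27550/625 = 44.08 MPa.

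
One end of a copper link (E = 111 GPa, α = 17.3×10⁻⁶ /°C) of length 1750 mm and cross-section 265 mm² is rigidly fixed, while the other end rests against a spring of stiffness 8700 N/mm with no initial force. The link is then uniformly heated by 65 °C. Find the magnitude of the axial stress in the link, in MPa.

If the spring were absent the link would lengthen by αΔT L = 17.3×10⁻⁶ × 65 × 1750 = 1.968 mm.
With a force P in the spring, the elastic change of the link is PL/(AE) and that of the spring is P/k; compatibility requires their sum to equal δ_free.
So P = δ_free / [L/(AE) + 1/k] = 1.968 / [ 1750/(265×111×10³) + 1/(8700) ].
P = 1.968 / 0.0001744 = 11280 N.
σ = P/A = 11280/265 = 42.57 MPa.

σ ≈ 42.6 MPa (compressive)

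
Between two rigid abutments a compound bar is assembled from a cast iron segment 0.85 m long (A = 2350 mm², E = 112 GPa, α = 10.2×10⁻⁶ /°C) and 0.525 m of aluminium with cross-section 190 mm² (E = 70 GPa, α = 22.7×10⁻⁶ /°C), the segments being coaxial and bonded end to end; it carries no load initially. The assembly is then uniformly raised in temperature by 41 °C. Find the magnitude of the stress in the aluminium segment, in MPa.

If the supports were absent, the total length change would be Σ αᵢΔT Lᵢ = 10.2×10⁻⁶×41×850 + 22.7×10⁻⁶×41×525 = 0.8441 mm.
Since the ends are fixed, an axial force P builds up, equal in every segment, with P · Σ Lᵢ/(AᵢEᵢ) = δ_free.
The series flexibility is Σ Lᵢ/(AᵢEᵢ) = 850/(2350×112×10³) + 525/(190×70×10³) = 4.27×10⁻⁵ mm/N.
Hence P = δ_free / Σ(L/AE) = 0.8441/4.27×10⁻⁵ = 19.77 kN (compressive).
σ_{aluminium} = P / A = 19770 / 190 = 104 MPa.

σ ≈ 104 MPa (compressive)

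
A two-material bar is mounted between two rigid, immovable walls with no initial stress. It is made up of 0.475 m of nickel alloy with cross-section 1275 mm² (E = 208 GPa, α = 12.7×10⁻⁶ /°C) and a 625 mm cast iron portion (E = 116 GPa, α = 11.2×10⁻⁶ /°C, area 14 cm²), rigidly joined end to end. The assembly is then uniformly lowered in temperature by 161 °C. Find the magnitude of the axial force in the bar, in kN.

P ≈ 372 kN (tensile)

If the supports were absent, the total length change would be Σ αᵢΔT Lᵢ = 12.7×10⁻⁶×161×475 + 11.2×10⁻⁶×161×625 = 2.098 mm.
Since the ends are fixed, an axial force P builds up, equal in every segment, with P · Σ Lᵢ/(AᵢEᵢ) = δ_free.
The series flexibility is Σ Lᵢ/(AᵢEᵢ) = 475/(1275×208×10³) + 625/(1400×116×10³) = 5.64×10⁻⁶ mm/N.
P = 2.098 / 5.64×10⁻⁶ = 372100 N = 372.1 kN, tensile.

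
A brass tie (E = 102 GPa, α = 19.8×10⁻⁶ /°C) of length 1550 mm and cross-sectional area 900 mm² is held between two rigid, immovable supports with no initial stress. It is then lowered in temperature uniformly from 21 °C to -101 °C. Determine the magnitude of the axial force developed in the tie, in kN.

P ≈ 222 kN (tensile)

The ends cannot move, so σ = EαΔT = 102×10³ × 19.8×10⁻⁶ × 122 = 246.4 MPa.
Then P = σA = 246.4 × 900 mm² = 221.8 kN, tensile.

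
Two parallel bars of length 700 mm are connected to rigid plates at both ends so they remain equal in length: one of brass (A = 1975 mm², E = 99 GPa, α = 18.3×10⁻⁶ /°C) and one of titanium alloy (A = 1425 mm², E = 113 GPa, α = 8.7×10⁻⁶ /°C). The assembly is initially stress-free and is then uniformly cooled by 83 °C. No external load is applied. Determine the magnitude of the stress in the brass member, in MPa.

σ ≈ 35.6 MPa (tensile)

Equilibrium of a rigid end plate with no external load gives equal and opposite internal forces ±P in the two members. Since α_{brass} > α_{titanium alloy}, cooling drives the brass into tension and the titanium alloy into compression.
Setting the final lengths equal and cancelling L: (α₁ − α₂)ΔT = P/(A₁E₁) + P/(A₂E₂).
|α₁ − α₂|·ΔT = 9.6×10⁻⁶ × 83 = 0.0007968.
1/(A₁E₁) + 1/(A₂E₂) = 1/(1975×99×10³) + 1/(1425×113×10³) = 1.132×10⁻⁸ N⁻¹.
So P = 0.0007968 / 1.132×10⁻⁸ = 70.36 kN.
σ_{brass} = P/A₁ = 70360/1975 = 35.63 MPa, tensile.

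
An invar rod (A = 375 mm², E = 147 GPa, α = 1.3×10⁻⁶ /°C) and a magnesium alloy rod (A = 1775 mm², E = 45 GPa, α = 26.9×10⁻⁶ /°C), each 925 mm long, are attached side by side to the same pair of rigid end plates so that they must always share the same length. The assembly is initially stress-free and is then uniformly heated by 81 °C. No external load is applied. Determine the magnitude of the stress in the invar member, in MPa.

σ ≈ 180 MPa (tensile)

Equilibrium of a rigid end plate with no external load gives equal and opposite internal forces ±P in the two members. Since α_{magnesium alloy} > α_{invar}, heating drives the magnesium alloy into compression and the invar into tension.
Compatibility of the two members (thermal + elastic change equal): (α₁ − α₂)ΔT = P·[1/(A₁E₁) + 1/(A₂E₂)].
|α₁ − α₂|·ΔT = 25.6×10⁻⁶ × 81 = 0.002074.
1/(A₁E₁) + 1/(A₂E₂) = 1/(375×147×10³) + 1/(1775×45×10³) = 3.066×10⁻⁸ N⁻¹.
P = 0.002074 / 3.066×10⁻⁸ = 67630 N = 67.63 kN.
σ_{invar} = P/A₁ = 67630/375 = 180.4 MPa, tensile.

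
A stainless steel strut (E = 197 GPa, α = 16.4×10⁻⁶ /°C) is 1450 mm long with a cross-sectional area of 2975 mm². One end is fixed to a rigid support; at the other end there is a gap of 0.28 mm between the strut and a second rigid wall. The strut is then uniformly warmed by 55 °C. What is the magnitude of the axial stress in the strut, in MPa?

σ ≈ 140 MPa (compressive)

Free thermal elongation = αΔT L = 16.4×10⁻⁶ × 55 × 1450 = 1.308 mm.
After closing the 0.28 mm clearance, 1.308 − 0.28 = 1.028 mm of expansion remains to be suppressed by the wall.
So σ = E(δ_free − g)/L = 197×10³ × 1.028/1450 = 139.7 MPa.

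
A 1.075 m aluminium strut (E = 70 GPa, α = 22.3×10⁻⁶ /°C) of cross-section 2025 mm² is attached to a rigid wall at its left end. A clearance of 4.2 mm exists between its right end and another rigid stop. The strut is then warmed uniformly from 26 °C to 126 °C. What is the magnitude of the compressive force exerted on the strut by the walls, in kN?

P ≈ 0 kN

Free thermal elongation = αΔT L = 22.3×10⁻⁶ × 100 × 1075 = 2.397 mm.
Since δ_free = 2.4 mm is less than the 4.2 mm gap, the strut never touches the wall. No axial force develops.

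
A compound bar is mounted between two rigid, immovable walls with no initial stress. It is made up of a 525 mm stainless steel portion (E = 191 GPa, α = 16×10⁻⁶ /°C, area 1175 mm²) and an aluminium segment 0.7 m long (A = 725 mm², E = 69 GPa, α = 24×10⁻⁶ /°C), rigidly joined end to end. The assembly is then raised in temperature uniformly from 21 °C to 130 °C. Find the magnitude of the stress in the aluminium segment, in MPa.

σ ≈ 232 MPa (compressive)

With the walls removed the bar would change length by δ_free = Σ αᵢΔT Lᵢ = 16×10⁻⁶×109×525 + 24×10⁻⁶×109×700 = 2.747 mm.
The walls prevent any net length change, so an axial force P (same in every segment) develops. Compatibility: P · Σ Lᵢ/(AᵢEᵢ) = δ_free.
The series flexibility is Σ Lᵢ/(AᵢEᵢ) = 525/(1175×191×10³) + 700/(725×69×10³) = 1.633×10⁻⁵ mm/N.
So P = 2.747 / 1.633×10⁻⁵ = 168.2 kN, compressive.
σ_{aluminium} = P / A = 168200 / 725 = 232 MPa.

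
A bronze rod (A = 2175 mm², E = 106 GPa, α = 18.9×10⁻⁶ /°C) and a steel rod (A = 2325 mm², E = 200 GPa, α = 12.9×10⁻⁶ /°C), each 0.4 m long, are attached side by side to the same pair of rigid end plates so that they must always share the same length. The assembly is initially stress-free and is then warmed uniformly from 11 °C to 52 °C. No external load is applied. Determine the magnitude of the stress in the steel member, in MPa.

Both members must finish at the same length. With the larger α, the bronze tends to over-expand; the plates restrain it, putting the bronze in compression and the steel in tension. With no external load the two internal forces are equal and opposite, magnitude P.
Compatibility of the two members (thermal + elastic change equal): (α₁ − α₂)ΔT = P·[1/(A₁E₁) + 1/(A₂E₂)].
|α₁ − α₂|·ΔT = 6×10⁻⁶ × 41 = 0.000246.
1/(A₁E₁) + 1/(A₂E₂) = 1/(2175×106×10³) + 1/(2325×200×10³) = 6.488×10⁻⁹ N⁻¹.
P = 0.000246 / 6.488×10⁻⁹ = 37920 N = 37.92 kN.
σ_{steel} = P/A₂ = 37920/2325 = 16.31 MPa, tensile.

σ ≈ 16.3 MPa (tensile)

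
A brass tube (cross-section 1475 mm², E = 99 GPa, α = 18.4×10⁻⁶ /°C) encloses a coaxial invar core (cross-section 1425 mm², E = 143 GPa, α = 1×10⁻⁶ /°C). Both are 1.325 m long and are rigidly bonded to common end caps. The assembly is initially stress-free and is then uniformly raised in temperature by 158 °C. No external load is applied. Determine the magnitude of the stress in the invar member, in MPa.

σ ≈ 164 MPa (tensile)

Equilibrium of a rigid end plate with no external load gives equal and opposite internal forces ±P in the two members. Since α_{brass} > α_{invar}, heating drives the brass into compression and the invar into tension.
Equating the net (thermal + elastic) strains gives |α₁ − α₂|·ΔT = P·[1/(A₁E₁) + 1/(A₂E₂)].
|α₁ − α₂|·ΔT = 17.4×10⁻⁶ × 158 = 0.002749.
1/(A₁E₁) + 1/(A₂E₂) = 1/(1475×99×10³) + 1/(1425×143×10³) = 1.176×10⁻⁸ N⁻¹.
So P = 0.002749 / 1.176×10⁻⁸ = 233.9 kN.
σ_{invar} = P/A₂ = 233900/1425 = 164.1 MPa, tensile.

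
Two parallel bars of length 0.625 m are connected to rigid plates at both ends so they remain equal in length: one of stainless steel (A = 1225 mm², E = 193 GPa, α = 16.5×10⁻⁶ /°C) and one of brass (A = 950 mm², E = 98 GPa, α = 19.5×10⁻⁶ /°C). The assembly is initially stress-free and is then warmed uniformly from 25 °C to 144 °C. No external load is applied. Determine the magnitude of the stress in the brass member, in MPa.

σ ≈ 25.1 MPa (compressive)

Both members must finish at the same length. With the larger α, the brass tends to over-expand; the plates restrain it, putting the brass in compression and the stainless steel in tension. With no external load the two internal forces are equal and opposite, magnitude P.
Equating the net (thermal + elastic) strains gives |α₁ − α₂|·ΔT = P·[1/(A₁E₁) + 1/(A₂E₂)].
|α₁ − α₂|·ΔT = 3×10⁻⁶ × 119 = 0.000357.
1/(A₁E₁) + 1/(A₂E₂) = 1/(1225×193×10³) + 1/(950×98×10³) = 1.497×10⁻⁸ N⁻¹.
P = 0.000357 / 1.497×10⁻⁸ = 23850 N = 23.85 kN.
σ_{brass} = P/A₂ = 23850/950 = 25.1 MPa, compressive.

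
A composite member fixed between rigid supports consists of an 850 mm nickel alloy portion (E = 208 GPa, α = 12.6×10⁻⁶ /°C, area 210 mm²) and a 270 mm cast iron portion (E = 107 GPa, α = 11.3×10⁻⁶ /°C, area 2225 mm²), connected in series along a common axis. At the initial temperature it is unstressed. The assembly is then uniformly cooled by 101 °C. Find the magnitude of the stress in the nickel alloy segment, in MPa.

σ ≈ 321 MPa (tensile)

Free thermal contraction of the whole bar: Σ αᵢΔT Lᵢ = 12.6×10⁻⁶×101×850 + 11.3×10⁻⁶×101×270 = 1.39 mm.
Since the ends are fixed, an axial force P builds up, equal in every segment, with P · Σ Lᵢ/(AᵢEᵢ) = δ_free.
The series flexibility is Σ Lᵢ/(AᵢEᵢ) = 850/(210×208×10³) + 270/(2225×107×10³) = 2.059×10⁻⁵ mm/N.
P = 1.39 / 2.059×10⁻⁵ = 67490 N = 67.49 kN, tensile.
σ_{nickel alloy} = P / A = 67490 / 210 = 321.4 MPa.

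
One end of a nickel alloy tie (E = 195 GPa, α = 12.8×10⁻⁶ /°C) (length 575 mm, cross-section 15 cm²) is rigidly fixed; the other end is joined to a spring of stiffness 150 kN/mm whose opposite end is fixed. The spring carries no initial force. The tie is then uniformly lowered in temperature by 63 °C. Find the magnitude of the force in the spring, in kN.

If the spring were absent the tie would shorten by αΔT L = 12.8×10⁻⁶ × 63 × 575 = 0.4637 mm.
Let P be the tensile force in the spring. The tie extends elastically by PL/(AE) and the spring stretches by P/k; together these equal δ_free.
So P = δ_free / [L/(AE) + 1/k] = 0.4637 / [ 575/(1500×195×10³) + 1/(150×10³) ].
P = 0.4637 / 8.632×10⁻⁶ = 53710 N.

P ≈ 53.7 kN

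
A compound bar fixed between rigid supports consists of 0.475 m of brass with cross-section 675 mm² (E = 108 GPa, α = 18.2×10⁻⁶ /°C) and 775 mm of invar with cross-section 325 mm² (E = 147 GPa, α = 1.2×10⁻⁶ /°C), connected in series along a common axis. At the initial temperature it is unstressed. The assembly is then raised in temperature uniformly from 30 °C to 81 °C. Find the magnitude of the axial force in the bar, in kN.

P ≈ 21.5 kN (compressive)

If the supports were absent, the total length change would be Σ αᵢΔT Lᵢ = 18.2×10⁻⁶×51×475 + 1.2×10⁻⁶×51×775 = 0.4883 mm.
The walls prevent any net length change, so an axial force P (same in every segment) develops. Compatibility: P · Σ Lᵢ/(AᵢEᵢ) = δ_free.
Σ Lᵢ/(AᵢEᵢ) = 475/(675×108×10³) + 775/(325×147×10³) = 2.274×10⁻⁵ mm/N.
P = 0.4883 / 2.274×10⁻⁵ = 21480 N = 21.48 kN, compressive.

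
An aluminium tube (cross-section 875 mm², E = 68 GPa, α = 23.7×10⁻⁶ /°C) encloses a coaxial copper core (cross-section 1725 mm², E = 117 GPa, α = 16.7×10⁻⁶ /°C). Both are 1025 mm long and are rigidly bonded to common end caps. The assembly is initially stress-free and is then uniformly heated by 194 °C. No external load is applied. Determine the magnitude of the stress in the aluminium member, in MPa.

The aluminium has the larger α, so on heating it would change length more than the copper if both were free. The rigid plates force a common final length, so the aluminium is put into compression and the copper into tension, with equal and opposite forces P (no external load).
Equating the net (thermal + elastic) strains gives |α₁ − α₂|·ΔT = P·[1/(A₁E₁) + 1/(A₂E₂)].
|α₁ − α₂|·ΔT = 7×10⁻⁶ × 194 = 0.001358.
1/(A₁E₁) + 1/(A₂E₂) = 1/(875×68×10³) + 1/(1725×117×10³) = 2.176×10⁻⁸ N⁻¹.
P = 0.001358 / 2.176×10⁻⁸ = 62400 N = 62.4 kN.
σ_{aluminium} = P/A₁ = 62400/875 = 71.32 MPa, compressive.

σ ≈ 71.3 MPa (compressive)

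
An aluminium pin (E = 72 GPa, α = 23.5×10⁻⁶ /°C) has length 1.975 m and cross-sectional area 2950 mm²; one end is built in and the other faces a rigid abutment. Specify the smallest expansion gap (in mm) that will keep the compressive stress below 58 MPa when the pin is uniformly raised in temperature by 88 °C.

Free expansion if unrestrained: δ_free = αΔT L = 23.5×10⁻⁶ × 88 × 1975 = 4.084 mm.
A stress of 58 MPa corresponds to the wall pushing the pin back by σL/E = 58×1975/(72×10³) = 1.591 mm.
The gap must absorb the remainder: g_min = 4.084 − 1.591 = 2.493 mm.

g ≈ 2.49 mm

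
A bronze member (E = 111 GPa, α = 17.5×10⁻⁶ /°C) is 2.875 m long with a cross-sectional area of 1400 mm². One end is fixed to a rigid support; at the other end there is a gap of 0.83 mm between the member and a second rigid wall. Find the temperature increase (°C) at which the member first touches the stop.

Contact occurs when the free expansion equals the gap: αΔT L = 0.83 mm.
ΔT = 0.83 / (17.5×10⁻⁶ × 2875) = 16.5 °C.

ΔT ≈ 16.5 °C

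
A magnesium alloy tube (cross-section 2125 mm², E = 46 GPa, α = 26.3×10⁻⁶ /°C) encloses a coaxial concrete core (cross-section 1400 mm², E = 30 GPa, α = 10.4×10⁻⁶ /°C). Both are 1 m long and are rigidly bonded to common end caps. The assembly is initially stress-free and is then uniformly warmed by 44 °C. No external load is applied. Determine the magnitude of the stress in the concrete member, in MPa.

σ ≈ 14.7 MPa (tensile)

Equilibrium of a rigid end plate with no external load gives equal and opposite internal forces ±P in the two members. Since α_{magnesium alloy} > α_{concrete}, heating drives the magnesium alloy into compression and the concrete into tension.
Setting the final lengths equal and cancelling L: (α₁ − α₂)ΔT = P/(A₁E₁) + P/(A₂E₂).
|α₁ − α₂|·ΔT = 15.9×10⁻⁶ × 44 = 0.0006996.
1/(A₁E₁) + 1/(A₂E₂) = 1/(2125×46×10³) + 1/(1400×30×10³) = 3.404×10⁻⁸ N⁻¹.
P = 0.0006996 / 3.404×10⁻⁸ = 20550 N = 20.55 kN.
σ_{concrete} = P/A₂ = 20550/1400 = 14.68 MPa, tensile.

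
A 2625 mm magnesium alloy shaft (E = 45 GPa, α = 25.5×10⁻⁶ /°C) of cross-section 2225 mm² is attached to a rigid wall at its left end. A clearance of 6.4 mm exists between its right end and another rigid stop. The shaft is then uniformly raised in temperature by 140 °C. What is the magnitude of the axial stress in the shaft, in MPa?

σ ≈ 50.9 MPa (compressive)

Free thermal elongation = αΔT L = 25.5×10⁻⁶ × 140 × 2625 = 9.371 mm.
After closing the 6.4 mm clearance, 9.371 − 6.4 = 2.971 mm of expansion remains to be suppressed by the wall.
Compatibility: PL/(AE) = 2.971 mm, so σ = P/A = E × (2.971/2625) = 50.94 MPa.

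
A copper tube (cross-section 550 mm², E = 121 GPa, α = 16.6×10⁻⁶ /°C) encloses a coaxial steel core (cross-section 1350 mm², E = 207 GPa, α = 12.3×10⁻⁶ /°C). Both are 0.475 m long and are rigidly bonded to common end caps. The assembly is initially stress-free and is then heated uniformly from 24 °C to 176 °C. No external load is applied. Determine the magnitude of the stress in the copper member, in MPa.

Both members must finish at the same length. With the larger α, the copper tends to over-expand; the plates restrain it, putting the copper in compression and the steel in tension. With no external load the two internal forces are equal and opposite, magnitude P.
Setting the final lengths equal and cancelling L: (α₁ − α₂)ΔT = P/(A₁E₁) + P/(A₂E₂).
|α₁ − α₂|·ΔT = 4.3×10⁻⁶ × 152 = 0.0006536.
1/(A₁E₁) + 1/(A₂E₂) = 1/(550×121×10³) + 1/(1350×207×10³) = 1.86×10⁻⁸ N⁻¹.
P = 0.0006536 / 1.86×10⁻⁸ = 35130 N = 35.13 kN.
σ_{copper} = P/A₁ = 35130/550 = 63.87 MPa, compressive.

σ ≈ 63.9 MPa (compressive)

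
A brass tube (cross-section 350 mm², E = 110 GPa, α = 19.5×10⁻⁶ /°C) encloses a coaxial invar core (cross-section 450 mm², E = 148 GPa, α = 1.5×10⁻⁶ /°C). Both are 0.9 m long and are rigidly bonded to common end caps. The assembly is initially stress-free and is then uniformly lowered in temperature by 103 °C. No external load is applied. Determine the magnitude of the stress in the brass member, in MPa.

σ ≈ 129 MPa (tensile)

Both members must finish at the same length. With the larger α, the brass tends to over-contract; the plates restrain it, putting the brass in tension and the invar in compression. With no external load the two internal forces are equal and opposite, magnitude P.
Compatibility of the two members (thermal + elastic change equal): (α₁ − α₂)ΔT = P·[1/(A₁E₁) + 1/(A₂E₂)].
|α₁ − α₂|·ΔT = 18×10⁻⁶ × 103 = 0.001854.
1/(A₁E₁) + 1/(A₂E₂) = 1/(350×110×10³) + 1/(450×148×10³) = 4.099×10⁻⁸ N⁻¹.
P = 0.001854 / 4.099×10⁻⁸ = 45230 N = 45.23 kN.
σ_{brass} = P/A₁ = 45230/350 = 129.2 MPa, tensile.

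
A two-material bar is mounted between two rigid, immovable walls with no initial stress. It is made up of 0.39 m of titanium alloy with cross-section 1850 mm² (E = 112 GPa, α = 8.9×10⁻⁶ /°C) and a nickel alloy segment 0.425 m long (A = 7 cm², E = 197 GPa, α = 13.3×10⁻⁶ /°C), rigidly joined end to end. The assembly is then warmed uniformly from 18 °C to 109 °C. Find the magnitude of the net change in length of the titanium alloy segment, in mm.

|ΔL| ≈ 0.00106 mm

If the supports were absent, the total length change would be Σ αᵢΔT Lᵢ = 8.9×10⁻⁶×91×390 + 13.3×10⁻⁶×91×425 = 0.8302 mm.
Since the ends are fixed, an axial force P builds up, equal in every segment, with P · Σ Lᵢ/(AᵢEᵢ) = δ_free.
The series flexibility is Σ Lᵢ/(AᵢEᵢ) = 390/(1850×112×10³) + 425/(700×197×10³) = 4.964×10⁻⁶ mm/N.
So P = 0.8302 / 4.964×10⁻⁶ = 167.2 kN, compressive.
For the titanium alloy segment, free thermal change = 8.9×10⁻⁶×91×390 = 0.3159 mm and elastic change from P = 167200×390/(1850×112×10³) = 0.3148 mm; these oppose, so the net change is 0.00106 mm (segment lengthens).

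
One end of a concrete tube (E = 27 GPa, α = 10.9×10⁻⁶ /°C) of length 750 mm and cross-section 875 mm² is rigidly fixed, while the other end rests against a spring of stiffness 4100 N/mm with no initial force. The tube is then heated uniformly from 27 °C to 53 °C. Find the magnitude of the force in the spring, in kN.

Free thermal expansion: δ_free = αΔT L = 10.9×10⁻⁶ × 26 × 750 = 0.2126 mm.
Let P be the compressive force at the spring. The tube shortens elastically by PL/(AE) and the spring compresses by P/k; together these equal δ_free.
So P = δ_free / [L/(AE) + 1/k] = 0.2126 / [ 750/(875×27×10³) + 1/(4100) ].
P = 0.2126 / 0.0002756 = 771.1 N.

P ≈ 0.771 kN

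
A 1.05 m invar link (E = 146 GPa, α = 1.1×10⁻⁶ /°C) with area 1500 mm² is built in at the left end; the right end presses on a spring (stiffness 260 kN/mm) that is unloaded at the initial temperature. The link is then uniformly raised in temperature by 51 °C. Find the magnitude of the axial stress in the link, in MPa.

The unrestrained thermal change is αΔT L = 1.1×10⁻⁶ × 51 × 1050 = 0.0589 mm.
With a force P in the spring, the elastic change of the link is PL/(AE) and that of the spring is P/k; compatibility requires their sum to equal δ_free.
P [ L/(AE) + 1/k ] = δ_free → P [ 1050/(1500×146×10³) + 1/(260×10³) ] = 0.0589.
P = 0.0589 / 8.641×10⁻⁶ = 6817 N.
σ = P/A = 6817/1500 = 4.545 MPa.

σ ≈ 4.54 MPa (compressive)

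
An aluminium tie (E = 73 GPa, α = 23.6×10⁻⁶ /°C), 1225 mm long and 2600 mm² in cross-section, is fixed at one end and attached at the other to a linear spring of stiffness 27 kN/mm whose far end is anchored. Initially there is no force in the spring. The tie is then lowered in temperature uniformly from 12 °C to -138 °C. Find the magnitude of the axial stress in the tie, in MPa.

If the spring were absent the tie would shorten by αΔT L = 23.6×10⁻⁶ × 150 × 1225 = 4.337 mm.
Let P be the tensile force in the spring. The tie extends elastically by PL/(AE) and the spring stretches by P/k; together these equal δ_free.
P [ L/(AE) + 1/k ] = δ_free → P [ 1225/(2600×73×10³) + 1/(27×10³) ] = 4.337.
P = 4.337 / 4.349×10⁻⁵ = 99710 N.
σ = P/A = 99710/2600 = 38.35 MPa.

σ ≈ 38.3 MPa (tensile)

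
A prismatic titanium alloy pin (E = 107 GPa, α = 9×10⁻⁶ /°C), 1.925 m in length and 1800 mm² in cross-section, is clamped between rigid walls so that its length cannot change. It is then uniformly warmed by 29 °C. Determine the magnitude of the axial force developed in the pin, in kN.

The ends cannot move, so σ = EαΔT = 107×10³ × 9×10⁻⁶ × 29 = 27.93 MPa.
Axial force P = σA = 27.93 × 1800 = 50270 N = 50.27 kN, compressive.

P ≈ 50.3 kN (compressive)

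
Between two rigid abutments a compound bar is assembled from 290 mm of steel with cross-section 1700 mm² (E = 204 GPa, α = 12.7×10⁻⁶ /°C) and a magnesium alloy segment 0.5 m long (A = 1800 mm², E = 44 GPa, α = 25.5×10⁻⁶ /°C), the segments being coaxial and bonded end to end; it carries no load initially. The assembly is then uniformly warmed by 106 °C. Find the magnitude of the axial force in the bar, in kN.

If the supports were absent, the total length change would be Σ αᵢΔT Lᵢ = 12.7×10⁻⁶×106×290 + 25.5×10⁻⁶×106×500 = 1.742 mm.
Since the ends are fixed, an axial force P builds up, equal in every segment, with P · Σ Lᵢ/(AᵢEᵢ) = δ_free.
The series flexibility is Σ Lᵢ/(AᵢEᵢ) = 290/(1700×204×10³) + 500/(1800×44×10³) = 7.149×10⁻⁶ mm/N.
Hence P = δ_free / Σ(L/AE) = 1.742/7.149×10⁻⁶ = 243.6 kN (compressive).

P ≈ 244 kN (compressive)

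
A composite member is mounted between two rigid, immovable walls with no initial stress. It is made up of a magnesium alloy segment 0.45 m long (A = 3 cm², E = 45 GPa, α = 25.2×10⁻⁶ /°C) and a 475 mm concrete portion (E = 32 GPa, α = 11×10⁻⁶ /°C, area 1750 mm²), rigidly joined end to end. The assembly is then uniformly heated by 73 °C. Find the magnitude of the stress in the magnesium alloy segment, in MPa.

If the supports were absent, the total length change would be Σ αᵢΔT Lᵢ = 25.2×10⁻⁶×73×450 + 11×10⁻⁶×73×475 = 1.209 mm.
The rigid supports impose zero overall length change; the single axial force P common to all segments must satisfy P Σ Lᵢ/(AᵢEᵢ) = δ_free.
The series flexibility is Σ Lᵢ/(AᵢEᵢ) = 450/(300×45×10³) + 475/(1750×32×10³) = 4.182×10⁻⁵ mm/N.
P = 1.209 / 4.182×10⁻⁵ = 28920 N = 28.92 kN, compressive.
σ_{magnesium alloy} = P / A = 28920 / 300 = 96.4 MPa.

σ ≈ 96.4 MPa (compressive)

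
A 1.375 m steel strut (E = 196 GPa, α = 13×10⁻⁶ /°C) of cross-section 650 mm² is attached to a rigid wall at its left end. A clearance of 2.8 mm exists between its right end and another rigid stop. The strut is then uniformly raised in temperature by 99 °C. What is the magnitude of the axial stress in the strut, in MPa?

Free thermal elongation = αΔT L = 13×10⁻⁶ × 99 × 1375 = 1.77 mm.
This is smaller than the 2.8 mm clearance, so the strut expands freely without reaching the stop — the stress is zero.

σ ≈ 0 MPa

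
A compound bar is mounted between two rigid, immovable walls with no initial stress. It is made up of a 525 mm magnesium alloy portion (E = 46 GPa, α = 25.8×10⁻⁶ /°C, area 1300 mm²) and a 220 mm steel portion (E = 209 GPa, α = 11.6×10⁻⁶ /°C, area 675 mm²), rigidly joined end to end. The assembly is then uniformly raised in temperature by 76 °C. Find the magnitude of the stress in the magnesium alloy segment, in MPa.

If the supports were absent, the total length change would be Σ αᵢΔT Lᵢ = 25.8×10⁻⁶×76×525 + 11.6×10⁻⁶×76×220 = 1.223 mm.
The rigid supports impose zero overall length change; the single axial force P common to all segments must satisfy P Σ Lᵢ/(AᵢEᵢ) = δ_free.
Σ Lᵢ/(AᵢEᵢ) = 525/(1300×46×10³) + 220/(675×209×10³) = 1.034×10⁻⁵ mm/N.
So P = 1.223 / 1.034×10⁻⁵ = 118.3 kN, compressive.
σ_{magnesium alloy} = P / A = 118300 / 1300 = 91.02 MPa.

σ ≈ 91 MPa (compressive)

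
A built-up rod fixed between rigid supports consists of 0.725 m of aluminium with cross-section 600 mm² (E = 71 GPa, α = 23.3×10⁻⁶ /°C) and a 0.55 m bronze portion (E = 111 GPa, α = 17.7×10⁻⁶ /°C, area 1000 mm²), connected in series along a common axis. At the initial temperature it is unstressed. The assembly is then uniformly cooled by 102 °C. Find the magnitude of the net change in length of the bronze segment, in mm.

|ΔL| ≈ 0.381 mm

If the supports were absent, the total length change would be Σ αᵢΔT Lᵢ = 23.3×10⁻⁶×102×725 + 17.7×10⁻⁶×102×550 = 2.716 mm.
The walls prevent any net length change, so an axial force P (same in every segment) develops. Compatibility: P · Σ Lᵢ/(AᵢEᵢ) = δ_free.
The series flexibility is Σ Lᵢ/(AᵢEᵢ) = 725/(600×71×10³) + 550/(1000×111×10³) = 2.197×10⁻⁵ mm/N.
P = 2.716 / 2.197×10⁻⁵ = 123600 N = 123.6 kN, tensile.
For the bronze segment, free thermal change = 17.7×10⁻⁶×102×550 = 0.993 mm and elastic change from P = 123600×550/(1000×111×10³) = 0.6124 mm; these oppose, so the net change is 0.381 mm (segment shortens).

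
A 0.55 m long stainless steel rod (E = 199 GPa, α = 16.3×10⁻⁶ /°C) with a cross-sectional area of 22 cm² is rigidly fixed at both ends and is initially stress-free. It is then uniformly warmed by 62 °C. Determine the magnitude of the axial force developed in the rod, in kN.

P ≈ 442 kN (compressive)

With zero net strain, σ = E·αΔT = 199 GPa × 16.3×10⁻⁶ × 62 = 201.1 MPa.
P = AEαΔT = 2200 × 199×10³ × 16.3×10⁻⁶ × 62 = 442.4 kN (compressive).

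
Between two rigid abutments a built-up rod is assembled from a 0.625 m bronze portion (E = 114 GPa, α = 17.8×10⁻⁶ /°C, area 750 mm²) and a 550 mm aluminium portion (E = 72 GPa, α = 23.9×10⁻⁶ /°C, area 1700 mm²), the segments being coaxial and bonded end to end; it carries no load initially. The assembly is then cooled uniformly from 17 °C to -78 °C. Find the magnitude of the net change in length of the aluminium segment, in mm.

If the supports were absent, the total length change would be Σ αᵢΔT Lᵢ = 17.8×10⁻⁶×95×625 + 23.9×10⁻⁶×95×550 = 2.306 mm.
The walls prevent any net length change, so an axial force P (same in every segment) develops. Compatibility: P · Σ Lᵢ/(AᵢEᵢ) = δ_free.
The series flexibility is Σ Lᵢ/(AᵢEᵢ) = 625/(750×114×10³) + 550/(1700×72×10³) = 1.18×10⁻⁵ mm/N.
Hence P = δ_free / Σ(L/AE) = 2.306/1.18×10⁻⁵ = 195.3 kN (tensile).
For the aluminium segment, free thermal change = 23.9×10⁻⁶×95×550 = 1.249 mm and elastic change from P = 195300×550/(1700×72×10³) = 0.8777 mm; these oppose, so the net change is 0.371 mm (segment shortens).

|ΔL| ≈ 0.371 mm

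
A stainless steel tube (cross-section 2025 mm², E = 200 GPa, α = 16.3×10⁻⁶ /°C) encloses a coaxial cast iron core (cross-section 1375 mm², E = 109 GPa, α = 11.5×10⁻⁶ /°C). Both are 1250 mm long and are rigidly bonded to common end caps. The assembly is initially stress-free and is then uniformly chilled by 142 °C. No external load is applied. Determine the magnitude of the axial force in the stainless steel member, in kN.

Equilibrium of a rigid end plate with no external load gives equal and opposite internal forces ±P in the two members. Since α_{stainless steel} > α_{cast iron}, cooling drives the stainless steel into tension and the cast iron into compression.
Setting the final lengths equal and cancelling L: (α₁ − α₂)ΔT = P/(A₁E₁) + P/(A₂E₂).
|α₁ − α₂|·ΔT = 4.8×10⁻⁶ × 142 = 0.0006816.
1/(A₁E₁) + 1/(A₂E₂) = 1/(2025×200×10³) + 1/(1375×109×10³) = 9.141×10⁻⁹ N⁻¹.
P = 0.0006816 / 9.141×10⁻⁹ = 74560 N = 74.56 kN.

P ≈ 74.6 kN (tensile in the stainless steel)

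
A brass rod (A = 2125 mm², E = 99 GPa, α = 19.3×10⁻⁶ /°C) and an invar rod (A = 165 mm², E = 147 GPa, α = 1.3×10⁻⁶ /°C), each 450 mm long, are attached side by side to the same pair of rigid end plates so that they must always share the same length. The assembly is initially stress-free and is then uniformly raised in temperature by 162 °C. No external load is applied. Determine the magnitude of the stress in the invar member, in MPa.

σ ≈ 384 MPa (tensile)

Both members must finish at the same length. With the larger α, the brass tends to over-expand; the plates restrain it, putting the brass in compression and the invar in tension. With no external load the two internal forces are equal and opposite, magnitude P.
Equating the net (thermal + elastic) strains gives |α₁ − α₂|·ΔT = P·[1/(A₁E₁) + 1/(A₂E₂)].
|α₁ − α₂|·ΔT = 18×10⁻⁶ × 162 = 0.002916.
1/(A₁E₁) + 1/(A₂E₂) = 1/(2125×99×10³) + 1/(165×147×10³) = 4.598×10⁻⁸ N⁻¹.
P = 0.002916 / 4.598×10⁻⁸ = 63420 N = 63.42 kN.
σ_{invar} = P/A₂ = 63420/165 = 384.3 MPa, tensile.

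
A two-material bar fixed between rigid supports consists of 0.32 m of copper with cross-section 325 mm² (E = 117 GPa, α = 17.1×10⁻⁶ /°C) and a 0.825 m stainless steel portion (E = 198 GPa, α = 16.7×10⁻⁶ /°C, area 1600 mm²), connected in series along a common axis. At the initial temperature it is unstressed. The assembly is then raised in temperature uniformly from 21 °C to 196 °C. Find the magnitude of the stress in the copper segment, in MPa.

Free thermal expansion of the whole bar: Σ αᵢΔT Lᵢ = 17.1×10⁻⁶×175×320 + 16.7×10⁻⁶×175×825 = 3.369 mm.
The rigid supports impose zero overall length change; the single axial force P common to all segments must satisfy P Σ Lᵢ/(AᵢEᵢ) = δ_free.
The series flexibility is Σ Lᵢ/(AᵢEᵢ) = 320/(325×117×10³) + 825/(1600×198×10³) = 1.102×10⁻⁵ mm/N.
P = 3.369 / 1.102×10⁻⁵ = 305700 N = 305.7 kN, compressive.
σ_{copper} = P / A = 305700 / 325 = 940.6 MPa.

σ ≈ 941 MPa (compressive)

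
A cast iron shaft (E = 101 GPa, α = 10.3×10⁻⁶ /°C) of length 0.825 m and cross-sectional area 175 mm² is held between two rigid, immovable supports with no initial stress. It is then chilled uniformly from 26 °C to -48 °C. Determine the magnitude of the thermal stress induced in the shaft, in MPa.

σ ≈ 77 MPa (tensile)

The supports are rigid, so the total axial strain is zero. The restrained thermal strain is ε = αΔT = 10.3×10⁻⁶ × 74 = 762.2×10⁻⁶.
σ = EαΔT = 101×10³ × 10.3×10⁻⁶ × 74 = 76.98 MPa (tensile; the shaft is trying to contract).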